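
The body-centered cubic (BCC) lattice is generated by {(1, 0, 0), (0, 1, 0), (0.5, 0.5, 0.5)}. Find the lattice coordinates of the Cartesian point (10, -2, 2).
8b₁ - 4b₂ + 4b₃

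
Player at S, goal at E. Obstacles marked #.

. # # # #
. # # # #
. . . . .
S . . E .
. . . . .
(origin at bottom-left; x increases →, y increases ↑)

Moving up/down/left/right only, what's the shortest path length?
3
(one shortest path: (0, 1) → (1, 1) → (2, 1) → (3, 1))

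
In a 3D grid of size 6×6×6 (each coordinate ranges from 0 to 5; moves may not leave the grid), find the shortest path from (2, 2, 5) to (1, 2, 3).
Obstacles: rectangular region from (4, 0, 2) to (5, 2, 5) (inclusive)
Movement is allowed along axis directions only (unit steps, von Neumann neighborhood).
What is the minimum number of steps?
3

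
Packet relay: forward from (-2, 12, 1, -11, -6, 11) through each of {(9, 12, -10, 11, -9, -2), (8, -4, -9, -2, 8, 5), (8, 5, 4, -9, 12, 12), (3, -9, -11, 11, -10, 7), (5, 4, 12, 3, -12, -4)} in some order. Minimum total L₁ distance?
211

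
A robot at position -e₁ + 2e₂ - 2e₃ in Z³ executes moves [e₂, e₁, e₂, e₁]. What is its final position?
(1, 4, -2)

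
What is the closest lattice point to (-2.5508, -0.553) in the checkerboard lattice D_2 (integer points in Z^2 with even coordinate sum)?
(-3, -1)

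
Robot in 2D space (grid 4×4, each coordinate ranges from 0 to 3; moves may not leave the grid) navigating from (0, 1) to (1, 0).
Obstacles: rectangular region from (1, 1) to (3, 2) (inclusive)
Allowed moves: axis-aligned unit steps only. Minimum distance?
2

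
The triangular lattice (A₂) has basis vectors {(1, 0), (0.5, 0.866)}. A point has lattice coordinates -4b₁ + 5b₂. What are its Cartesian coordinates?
(-1.5, 4.33)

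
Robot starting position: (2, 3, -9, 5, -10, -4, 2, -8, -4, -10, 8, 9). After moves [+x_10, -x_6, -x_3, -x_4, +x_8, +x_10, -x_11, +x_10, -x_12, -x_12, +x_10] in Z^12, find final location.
(2, 3, -10, 4, -10, -5, 2, -7, -4, -6, 7, 7)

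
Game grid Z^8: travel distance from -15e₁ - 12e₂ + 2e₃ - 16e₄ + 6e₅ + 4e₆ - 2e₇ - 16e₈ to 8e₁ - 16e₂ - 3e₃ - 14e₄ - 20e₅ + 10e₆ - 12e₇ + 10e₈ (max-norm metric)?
26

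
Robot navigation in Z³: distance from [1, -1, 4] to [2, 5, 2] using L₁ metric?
9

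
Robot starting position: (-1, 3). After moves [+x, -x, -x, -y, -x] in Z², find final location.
(-3, 2)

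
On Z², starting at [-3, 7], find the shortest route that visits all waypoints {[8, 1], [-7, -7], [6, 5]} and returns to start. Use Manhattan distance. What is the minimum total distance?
58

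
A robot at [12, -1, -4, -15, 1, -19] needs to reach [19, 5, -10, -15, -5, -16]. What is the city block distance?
28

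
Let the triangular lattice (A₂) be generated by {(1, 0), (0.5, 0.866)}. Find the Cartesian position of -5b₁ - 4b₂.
(-7, -3.464)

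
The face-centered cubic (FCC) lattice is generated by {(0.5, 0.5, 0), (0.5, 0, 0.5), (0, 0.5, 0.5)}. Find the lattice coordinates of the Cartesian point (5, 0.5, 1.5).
4b₁ + 6b₂ - 3b₃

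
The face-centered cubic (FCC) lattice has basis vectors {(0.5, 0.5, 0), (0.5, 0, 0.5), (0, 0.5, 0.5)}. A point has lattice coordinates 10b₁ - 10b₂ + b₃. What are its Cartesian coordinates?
(0, 5.5, -4.5)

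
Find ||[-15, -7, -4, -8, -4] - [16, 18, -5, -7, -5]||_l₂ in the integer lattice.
39.8623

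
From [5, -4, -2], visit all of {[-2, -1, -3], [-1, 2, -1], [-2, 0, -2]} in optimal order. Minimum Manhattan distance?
17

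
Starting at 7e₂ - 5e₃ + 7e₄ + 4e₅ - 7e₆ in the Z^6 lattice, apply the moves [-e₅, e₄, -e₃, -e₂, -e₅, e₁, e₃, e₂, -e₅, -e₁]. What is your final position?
(0, 7, -5, 8, 1, -7)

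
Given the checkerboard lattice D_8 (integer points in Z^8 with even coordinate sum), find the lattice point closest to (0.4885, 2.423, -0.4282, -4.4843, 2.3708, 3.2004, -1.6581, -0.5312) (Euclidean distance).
(0, 2, 0, -4, 2, 3, -2, -1)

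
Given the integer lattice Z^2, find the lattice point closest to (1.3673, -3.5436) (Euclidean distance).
(1, -4)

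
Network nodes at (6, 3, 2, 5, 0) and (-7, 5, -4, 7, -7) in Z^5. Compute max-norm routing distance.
13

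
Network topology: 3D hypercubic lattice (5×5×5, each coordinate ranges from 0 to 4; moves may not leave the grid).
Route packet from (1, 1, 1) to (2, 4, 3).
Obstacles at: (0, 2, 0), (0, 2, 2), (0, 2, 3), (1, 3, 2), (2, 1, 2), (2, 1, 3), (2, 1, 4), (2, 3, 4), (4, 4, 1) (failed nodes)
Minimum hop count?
6
(one shortest path: (1, 1, 1) → (2, 1, 1) → (2, 2, 1) → (2, 3, 1) → (2, 4, 1) → (2, 4, 2) → (2, 4, 3))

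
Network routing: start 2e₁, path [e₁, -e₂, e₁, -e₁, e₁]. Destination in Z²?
(4, -1)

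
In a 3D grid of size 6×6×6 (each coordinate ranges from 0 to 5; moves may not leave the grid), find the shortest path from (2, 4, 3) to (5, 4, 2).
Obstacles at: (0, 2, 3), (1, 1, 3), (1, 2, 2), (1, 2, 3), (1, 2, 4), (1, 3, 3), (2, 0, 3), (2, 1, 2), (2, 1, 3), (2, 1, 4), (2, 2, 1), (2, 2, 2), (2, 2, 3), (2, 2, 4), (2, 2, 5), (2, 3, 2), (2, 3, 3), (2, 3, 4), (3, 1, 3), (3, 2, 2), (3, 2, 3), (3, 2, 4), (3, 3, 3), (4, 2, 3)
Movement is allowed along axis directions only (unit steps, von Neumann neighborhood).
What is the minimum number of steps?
4
(one shortest path: (2, 4, 3) → (3, 4, 3) → (4, 4, 3) → (5, 4, 3) → (5, 4, 2))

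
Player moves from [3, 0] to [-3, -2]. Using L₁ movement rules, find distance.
8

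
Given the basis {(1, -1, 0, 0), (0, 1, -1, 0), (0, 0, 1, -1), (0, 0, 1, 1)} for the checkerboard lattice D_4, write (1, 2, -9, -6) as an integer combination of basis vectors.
b₁ + 3b₂ - 6b₄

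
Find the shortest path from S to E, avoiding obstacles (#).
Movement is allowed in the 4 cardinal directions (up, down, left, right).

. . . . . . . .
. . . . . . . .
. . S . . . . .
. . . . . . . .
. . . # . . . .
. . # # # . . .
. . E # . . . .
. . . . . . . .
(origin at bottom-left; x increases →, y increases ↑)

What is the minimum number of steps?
6
(one shortest path: (2, 5) → (1, 5) → (1, 4) → (1, 3) → (1, 2) → (1, 1) → (2, 1))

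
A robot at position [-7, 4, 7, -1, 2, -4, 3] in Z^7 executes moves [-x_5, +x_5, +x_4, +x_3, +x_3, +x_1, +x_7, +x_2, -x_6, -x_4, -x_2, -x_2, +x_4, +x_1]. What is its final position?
(-5, 3, 9, 0, 2, -5, 4)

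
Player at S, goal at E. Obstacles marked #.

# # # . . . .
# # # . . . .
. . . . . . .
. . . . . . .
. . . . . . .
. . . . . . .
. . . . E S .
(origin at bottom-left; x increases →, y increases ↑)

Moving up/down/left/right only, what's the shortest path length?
1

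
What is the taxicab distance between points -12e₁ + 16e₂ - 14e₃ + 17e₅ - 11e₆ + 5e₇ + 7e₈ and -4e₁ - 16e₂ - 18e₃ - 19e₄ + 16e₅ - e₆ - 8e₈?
94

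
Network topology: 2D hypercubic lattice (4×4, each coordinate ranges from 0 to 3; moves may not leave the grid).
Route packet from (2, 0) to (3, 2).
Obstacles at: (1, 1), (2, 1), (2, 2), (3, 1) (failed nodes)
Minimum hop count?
9
(one shortest path: (2, 0) → (1, 0) → (0, 0) → (0, 1) → (0, 2) → (1, 2) → (1, 3) → (2, 3) → (3, 3) → (3, 2))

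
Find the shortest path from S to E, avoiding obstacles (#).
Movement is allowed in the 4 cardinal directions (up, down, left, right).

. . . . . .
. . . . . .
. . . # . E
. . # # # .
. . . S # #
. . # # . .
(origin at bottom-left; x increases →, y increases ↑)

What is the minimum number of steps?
10
(one shortest path: (3, 1) → (2, 1) → (1, 1) → (1, 2) → (1, 3) → (2, 3) → (2, 4) → (3, 4) → (4, 4) → (5, 4) → (5, 3))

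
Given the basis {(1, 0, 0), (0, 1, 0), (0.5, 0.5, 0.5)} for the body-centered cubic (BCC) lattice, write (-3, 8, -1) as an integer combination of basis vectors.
-2b₁ + 9b₂ - 2b₃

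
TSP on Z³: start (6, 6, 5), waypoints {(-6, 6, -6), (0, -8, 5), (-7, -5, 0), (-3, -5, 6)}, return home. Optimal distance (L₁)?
78
(one optimal route: (6, 6, 5) → (-6, 6, -6) → (-7, -5, 0) → (-3, -5, 6) → (0, -8, 5) → (6, 6, 5))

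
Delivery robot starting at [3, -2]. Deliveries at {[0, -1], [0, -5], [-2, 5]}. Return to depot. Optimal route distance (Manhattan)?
30
(one optimal route: (3, -2) → (0, -1) → (-2, 5) → (0, -5) → (3, -2))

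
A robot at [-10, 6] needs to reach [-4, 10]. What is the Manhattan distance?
10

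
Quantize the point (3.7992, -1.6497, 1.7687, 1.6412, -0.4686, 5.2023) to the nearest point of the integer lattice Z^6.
(4, -2, 2, 2, 0, 5)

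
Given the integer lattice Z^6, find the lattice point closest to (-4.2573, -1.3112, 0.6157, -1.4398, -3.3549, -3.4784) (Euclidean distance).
(-4, -1, 1, -1, -3, -3)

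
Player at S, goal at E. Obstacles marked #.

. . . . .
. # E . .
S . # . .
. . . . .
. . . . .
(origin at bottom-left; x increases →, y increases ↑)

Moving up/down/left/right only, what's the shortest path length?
5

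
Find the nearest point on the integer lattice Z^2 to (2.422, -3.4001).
(2, -3)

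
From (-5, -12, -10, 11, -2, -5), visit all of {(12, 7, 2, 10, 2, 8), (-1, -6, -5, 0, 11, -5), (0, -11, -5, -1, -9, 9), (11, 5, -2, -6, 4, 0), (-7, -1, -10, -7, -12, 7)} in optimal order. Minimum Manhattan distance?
202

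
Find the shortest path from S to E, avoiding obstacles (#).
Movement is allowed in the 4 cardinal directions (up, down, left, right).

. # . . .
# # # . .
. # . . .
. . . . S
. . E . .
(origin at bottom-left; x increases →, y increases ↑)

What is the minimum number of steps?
3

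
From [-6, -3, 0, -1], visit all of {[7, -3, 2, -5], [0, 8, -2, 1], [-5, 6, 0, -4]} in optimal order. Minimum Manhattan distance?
55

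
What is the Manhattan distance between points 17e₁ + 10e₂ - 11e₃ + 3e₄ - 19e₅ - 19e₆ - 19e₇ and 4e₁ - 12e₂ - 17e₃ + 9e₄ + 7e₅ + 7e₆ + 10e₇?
128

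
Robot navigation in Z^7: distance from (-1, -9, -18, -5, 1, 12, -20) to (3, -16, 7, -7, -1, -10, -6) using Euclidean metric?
37.1214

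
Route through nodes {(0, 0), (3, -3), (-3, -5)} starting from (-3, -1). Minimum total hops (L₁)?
18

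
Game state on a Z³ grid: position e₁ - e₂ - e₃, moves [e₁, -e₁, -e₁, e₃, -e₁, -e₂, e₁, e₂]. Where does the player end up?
(0, -1, 0)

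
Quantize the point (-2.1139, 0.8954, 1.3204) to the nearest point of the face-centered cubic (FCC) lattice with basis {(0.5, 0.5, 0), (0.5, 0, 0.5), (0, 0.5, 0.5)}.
(-2, 1, 1)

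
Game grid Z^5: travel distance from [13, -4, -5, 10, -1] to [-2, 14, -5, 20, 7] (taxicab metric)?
51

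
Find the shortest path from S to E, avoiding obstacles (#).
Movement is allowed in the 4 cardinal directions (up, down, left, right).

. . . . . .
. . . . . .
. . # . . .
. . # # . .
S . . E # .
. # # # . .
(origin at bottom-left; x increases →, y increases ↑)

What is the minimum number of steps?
3
(one shortest path: (0, 1) → (1, 1) → (2, 1) → (3, 1))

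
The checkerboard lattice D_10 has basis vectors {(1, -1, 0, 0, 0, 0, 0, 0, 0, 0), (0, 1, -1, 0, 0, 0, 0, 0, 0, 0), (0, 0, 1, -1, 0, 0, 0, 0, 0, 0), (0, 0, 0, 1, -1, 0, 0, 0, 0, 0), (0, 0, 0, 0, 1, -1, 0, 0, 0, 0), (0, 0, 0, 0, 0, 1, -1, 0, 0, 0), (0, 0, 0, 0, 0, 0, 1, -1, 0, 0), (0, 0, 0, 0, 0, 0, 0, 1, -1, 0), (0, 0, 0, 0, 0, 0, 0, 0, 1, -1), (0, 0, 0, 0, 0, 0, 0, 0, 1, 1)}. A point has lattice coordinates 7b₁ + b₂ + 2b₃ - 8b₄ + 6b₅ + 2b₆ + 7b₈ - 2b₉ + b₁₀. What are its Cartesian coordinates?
(7, -6, 1, -10, 14, -4, -2, 7, -8, 3)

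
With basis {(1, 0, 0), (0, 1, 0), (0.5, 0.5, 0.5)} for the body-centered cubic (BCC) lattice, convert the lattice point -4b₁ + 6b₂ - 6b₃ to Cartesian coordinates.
(-7, 3, -3)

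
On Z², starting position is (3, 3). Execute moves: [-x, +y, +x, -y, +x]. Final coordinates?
(4, 3)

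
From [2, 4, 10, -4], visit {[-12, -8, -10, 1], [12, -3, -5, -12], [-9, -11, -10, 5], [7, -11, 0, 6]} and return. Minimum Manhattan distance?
164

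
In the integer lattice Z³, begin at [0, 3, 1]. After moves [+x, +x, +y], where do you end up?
(2, 4, 1)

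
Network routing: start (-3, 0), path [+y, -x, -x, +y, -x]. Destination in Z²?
(-6, 2)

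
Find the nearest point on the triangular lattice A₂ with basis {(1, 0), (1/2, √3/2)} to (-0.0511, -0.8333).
(-0.5, -0.866)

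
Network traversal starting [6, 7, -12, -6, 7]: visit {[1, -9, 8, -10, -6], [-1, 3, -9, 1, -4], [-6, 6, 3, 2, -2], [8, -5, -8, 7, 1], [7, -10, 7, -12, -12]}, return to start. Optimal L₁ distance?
204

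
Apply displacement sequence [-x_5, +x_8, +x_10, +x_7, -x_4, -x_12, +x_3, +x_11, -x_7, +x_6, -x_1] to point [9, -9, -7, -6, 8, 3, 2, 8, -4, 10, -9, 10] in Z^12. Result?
(8, -9, -6, -7, 7, 4, 2, 9, -4, 11, -8, 9)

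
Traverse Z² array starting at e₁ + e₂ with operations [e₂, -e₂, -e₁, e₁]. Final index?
(1, 1)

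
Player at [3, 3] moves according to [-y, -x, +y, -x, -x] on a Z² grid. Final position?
(0, 3)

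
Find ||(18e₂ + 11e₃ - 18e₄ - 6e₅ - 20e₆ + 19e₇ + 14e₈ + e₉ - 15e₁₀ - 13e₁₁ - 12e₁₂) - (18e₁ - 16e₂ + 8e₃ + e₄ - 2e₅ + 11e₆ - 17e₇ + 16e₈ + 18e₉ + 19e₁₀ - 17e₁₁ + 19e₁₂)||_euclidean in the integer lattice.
80.9259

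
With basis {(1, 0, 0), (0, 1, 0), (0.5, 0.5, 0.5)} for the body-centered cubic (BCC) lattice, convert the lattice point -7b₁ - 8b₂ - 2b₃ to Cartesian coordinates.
(-8, -9, -1)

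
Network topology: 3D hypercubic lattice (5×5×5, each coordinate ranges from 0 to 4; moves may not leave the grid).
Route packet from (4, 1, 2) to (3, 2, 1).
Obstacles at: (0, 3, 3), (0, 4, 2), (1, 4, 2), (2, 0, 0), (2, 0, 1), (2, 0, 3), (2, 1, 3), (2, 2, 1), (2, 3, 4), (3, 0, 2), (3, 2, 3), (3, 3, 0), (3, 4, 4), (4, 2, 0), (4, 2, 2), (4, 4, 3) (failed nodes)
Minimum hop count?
3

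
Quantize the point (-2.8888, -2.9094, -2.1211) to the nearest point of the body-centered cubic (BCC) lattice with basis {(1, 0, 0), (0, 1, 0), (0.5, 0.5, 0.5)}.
(-3, -3, -2)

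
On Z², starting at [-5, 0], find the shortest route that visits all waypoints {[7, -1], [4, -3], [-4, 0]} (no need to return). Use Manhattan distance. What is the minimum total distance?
17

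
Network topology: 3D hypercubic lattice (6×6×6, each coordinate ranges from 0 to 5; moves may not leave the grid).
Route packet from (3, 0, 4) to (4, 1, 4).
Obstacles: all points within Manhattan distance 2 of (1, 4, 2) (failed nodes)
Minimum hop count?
2
(one shortest path: (3, 0, 4) → (4, 0, 4) → (4, 1, 4))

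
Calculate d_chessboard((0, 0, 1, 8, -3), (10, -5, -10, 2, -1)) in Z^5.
11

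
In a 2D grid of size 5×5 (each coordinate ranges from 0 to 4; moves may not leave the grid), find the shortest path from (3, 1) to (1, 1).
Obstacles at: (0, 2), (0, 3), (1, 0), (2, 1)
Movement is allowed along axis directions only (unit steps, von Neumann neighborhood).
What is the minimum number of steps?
4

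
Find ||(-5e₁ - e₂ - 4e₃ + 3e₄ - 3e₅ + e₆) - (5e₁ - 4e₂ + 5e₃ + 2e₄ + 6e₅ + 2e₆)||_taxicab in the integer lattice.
33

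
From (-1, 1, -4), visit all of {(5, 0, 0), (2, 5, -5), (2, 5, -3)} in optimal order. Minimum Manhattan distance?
21
(one optimal route: (-1, 1, -4) → (2, 5, -5) → (2, 5, -3) → (5, 0, 0))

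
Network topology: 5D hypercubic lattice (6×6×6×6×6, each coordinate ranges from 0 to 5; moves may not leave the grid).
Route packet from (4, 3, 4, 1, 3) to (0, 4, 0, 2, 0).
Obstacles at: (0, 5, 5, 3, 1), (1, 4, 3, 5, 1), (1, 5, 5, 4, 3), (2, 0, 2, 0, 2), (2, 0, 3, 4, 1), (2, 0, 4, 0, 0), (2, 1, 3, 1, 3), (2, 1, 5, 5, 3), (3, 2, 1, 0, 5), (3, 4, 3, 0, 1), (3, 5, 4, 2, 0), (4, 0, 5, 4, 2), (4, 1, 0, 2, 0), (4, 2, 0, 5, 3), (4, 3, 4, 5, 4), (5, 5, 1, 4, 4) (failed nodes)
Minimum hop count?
13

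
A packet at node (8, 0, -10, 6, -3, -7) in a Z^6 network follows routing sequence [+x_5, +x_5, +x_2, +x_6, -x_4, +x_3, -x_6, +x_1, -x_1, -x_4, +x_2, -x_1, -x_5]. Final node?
(7, 2, -9, 4, -2, -7)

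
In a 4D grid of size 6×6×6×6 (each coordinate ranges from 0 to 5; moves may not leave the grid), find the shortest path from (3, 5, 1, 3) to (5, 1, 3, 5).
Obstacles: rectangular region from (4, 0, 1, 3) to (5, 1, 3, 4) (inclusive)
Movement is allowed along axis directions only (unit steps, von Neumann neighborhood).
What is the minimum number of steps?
10
(one shortest path: (3, 5, 1, 3) → (4, 5, 1, 3) → (5, 5, 1, 3) → (5, 4, 1, 3) → (5, 3, 1, 3) → (5, 2, 1, 3) → (5, 2, 2, 3) → (5, 2, 3, 3) → (5, 2, 3, 4) → (5, 2, 3, 5) → (5, 1, 3, 5))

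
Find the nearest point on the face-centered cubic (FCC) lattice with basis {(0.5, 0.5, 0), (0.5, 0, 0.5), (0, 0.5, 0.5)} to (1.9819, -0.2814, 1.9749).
(2, 0, 2)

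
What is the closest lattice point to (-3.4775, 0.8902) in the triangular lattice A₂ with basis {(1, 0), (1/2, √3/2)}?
(-3.5, 0.866)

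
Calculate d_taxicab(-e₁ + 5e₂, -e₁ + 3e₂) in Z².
2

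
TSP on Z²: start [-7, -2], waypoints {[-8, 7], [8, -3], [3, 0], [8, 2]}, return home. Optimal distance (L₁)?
56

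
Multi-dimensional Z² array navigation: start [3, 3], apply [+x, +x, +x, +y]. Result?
(6, 4)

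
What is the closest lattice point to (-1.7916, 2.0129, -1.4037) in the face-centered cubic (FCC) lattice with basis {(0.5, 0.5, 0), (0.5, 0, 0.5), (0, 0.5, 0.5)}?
(-1.5, 2, -1.5)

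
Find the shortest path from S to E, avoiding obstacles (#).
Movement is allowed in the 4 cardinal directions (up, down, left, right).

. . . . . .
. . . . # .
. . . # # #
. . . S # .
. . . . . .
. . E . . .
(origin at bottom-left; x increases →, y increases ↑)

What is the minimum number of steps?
3
(one shortest path: (3, 2) → (2, 2) → (2, 1) → (2, 0))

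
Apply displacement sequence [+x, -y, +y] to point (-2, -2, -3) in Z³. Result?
(-1, -2, -3)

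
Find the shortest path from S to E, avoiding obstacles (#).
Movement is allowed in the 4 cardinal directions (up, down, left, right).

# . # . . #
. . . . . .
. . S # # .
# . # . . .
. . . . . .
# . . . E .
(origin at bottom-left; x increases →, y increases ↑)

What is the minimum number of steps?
7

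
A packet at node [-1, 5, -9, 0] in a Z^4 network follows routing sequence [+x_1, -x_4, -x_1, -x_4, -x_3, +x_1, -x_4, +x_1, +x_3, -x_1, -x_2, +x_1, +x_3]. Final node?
(1, 4, -8, -3)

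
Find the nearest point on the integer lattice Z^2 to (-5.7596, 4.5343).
(-6, 5)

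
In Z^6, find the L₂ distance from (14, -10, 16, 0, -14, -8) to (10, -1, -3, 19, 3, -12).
33.5261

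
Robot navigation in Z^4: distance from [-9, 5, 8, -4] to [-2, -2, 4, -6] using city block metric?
20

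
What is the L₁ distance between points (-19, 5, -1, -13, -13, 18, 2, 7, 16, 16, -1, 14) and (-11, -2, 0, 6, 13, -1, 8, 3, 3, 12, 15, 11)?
126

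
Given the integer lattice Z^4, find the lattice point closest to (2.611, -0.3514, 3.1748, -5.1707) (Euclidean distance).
(3, 0, 3, -5)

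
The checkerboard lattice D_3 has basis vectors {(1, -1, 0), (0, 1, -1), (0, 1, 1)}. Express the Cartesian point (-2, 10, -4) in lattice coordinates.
-2b₁ + 6b₂ + 2b₃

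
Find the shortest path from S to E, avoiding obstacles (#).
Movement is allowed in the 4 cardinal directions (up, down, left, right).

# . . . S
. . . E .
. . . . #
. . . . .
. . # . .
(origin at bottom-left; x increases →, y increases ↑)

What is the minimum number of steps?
2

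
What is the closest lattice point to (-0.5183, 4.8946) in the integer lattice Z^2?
(-1, 5)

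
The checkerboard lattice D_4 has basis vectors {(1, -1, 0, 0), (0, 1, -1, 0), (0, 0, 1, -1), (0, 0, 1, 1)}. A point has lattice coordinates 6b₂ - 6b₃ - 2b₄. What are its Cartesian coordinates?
(0, 6, -14, 4)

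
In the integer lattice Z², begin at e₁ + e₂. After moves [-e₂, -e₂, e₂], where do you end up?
(1, 0)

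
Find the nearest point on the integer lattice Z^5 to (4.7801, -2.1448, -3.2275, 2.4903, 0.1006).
(5, -2, -3, 2, 0)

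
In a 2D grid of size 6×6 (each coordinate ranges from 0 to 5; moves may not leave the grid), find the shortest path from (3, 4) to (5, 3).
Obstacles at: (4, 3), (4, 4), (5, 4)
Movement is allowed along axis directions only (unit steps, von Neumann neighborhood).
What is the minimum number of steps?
5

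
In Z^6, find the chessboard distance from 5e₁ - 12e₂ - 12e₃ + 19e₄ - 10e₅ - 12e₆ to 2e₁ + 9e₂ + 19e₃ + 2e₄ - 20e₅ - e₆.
31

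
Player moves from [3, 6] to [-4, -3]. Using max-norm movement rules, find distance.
9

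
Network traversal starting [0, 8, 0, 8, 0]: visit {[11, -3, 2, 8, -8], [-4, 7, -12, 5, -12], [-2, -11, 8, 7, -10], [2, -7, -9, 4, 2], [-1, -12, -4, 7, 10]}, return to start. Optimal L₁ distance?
190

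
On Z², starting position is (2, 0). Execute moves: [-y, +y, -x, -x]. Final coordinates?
(0, 0)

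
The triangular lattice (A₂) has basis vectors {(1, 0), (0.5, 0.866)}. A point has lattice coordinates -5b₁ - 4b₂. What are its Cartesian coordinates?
(-7, -3.464)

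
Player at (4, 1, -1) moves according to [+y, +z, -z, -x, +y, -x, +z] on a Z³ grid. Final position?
(2, 3, 0)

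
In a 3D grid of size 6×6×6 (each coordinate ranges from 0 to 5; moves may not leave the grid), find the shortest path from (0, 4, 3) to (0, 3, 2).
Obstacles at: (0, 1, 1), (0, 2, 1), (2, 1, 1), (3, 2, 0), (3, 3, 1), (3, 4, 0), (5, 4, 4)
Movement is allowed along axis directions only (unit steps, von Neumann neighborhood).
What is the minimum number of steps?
2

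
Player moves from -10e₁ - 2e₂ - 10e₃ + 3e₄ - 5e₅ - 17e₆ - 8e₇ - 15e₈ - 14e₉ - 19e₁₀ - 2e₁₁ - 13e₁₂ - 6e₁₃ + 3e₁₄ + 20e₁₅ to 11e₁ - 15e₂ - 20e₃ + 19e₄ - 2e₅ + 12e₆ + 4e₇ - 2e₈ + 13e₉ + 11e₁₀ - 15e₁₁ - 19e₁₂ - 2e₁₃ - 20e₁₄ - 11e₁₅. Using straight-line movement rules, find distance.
73.9527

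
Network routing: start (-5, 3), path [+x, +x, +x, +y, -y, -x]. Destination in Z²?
(-3, 3)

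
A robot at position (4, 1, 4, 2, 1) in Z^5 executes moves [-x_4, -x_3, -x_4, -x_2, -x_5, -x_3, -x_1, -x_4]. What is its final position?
(3, 0, 2, -1, 0)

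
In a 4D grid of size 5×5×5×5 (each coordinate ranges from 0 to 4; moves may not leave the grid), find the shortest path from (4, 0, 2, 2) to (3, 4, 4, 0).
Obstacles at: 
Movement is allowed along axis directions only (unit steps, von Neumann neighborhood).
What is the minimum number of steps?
9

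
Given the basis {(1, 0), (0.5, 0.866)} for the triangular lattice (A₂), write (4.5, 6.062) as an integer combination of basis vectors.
b₁ + 7b₂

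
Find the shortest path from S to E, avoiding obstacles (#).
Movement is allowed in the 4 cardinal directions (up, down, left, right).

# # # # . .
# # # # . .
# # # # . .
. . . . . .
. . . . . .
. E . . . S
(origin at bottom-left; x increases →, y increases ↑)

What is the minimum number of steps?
4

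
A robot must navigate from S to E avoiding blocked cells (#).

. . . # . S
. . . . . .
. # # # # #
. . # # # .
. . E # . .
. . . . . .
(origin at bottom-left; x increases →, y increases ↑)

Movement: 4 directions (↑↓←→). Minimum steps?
11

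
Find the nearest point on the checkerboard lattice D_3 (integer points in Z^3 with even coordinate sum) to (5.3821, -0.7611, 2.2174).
(5, -1, 2)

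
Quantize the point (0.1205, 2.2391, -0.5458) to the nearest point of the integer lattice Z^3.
(0, 2, -1)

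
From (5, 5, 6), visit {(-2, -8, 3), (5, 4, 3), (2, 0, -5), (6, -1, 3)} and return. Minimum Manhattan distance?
64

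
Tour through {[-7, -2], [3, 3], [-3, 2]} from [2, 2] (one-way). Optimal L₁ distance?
17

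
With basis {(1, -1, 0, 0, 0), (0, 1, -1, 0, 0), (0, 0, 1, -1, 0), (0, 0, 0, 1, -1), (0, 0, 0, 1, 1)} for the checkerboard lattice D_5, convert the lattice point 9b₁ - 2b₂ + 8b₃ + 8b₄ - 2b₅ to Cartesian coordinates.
(9, -11, 10, -2, -10)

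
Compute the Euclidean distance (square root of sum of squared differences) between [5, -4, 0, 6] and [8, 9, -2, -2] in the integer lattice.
15.6844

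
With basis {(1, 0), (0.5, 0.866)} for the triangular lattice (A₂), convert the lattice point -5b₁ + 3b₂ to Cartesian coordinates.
(-3.5, 2.598)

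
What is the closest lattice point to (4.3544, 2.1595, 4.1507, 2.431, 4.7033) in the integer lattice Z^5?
(4, 2, 4, 2, 5)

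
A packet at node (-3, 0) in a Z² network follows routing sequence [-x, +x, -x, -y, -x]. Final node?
(-5, -1)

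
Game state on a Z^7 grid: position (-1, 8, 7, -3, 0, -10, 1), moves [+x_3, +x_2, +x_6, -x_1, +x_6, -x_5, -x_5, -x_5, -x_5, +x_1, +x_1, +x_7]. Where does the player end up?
(0, 9, 8, -3, -4, -8, 2)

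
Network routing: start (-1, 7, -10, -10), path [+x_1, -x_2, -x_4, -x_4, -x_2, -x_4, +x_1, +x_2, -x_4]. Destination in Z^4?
(1, 6, -10, -14)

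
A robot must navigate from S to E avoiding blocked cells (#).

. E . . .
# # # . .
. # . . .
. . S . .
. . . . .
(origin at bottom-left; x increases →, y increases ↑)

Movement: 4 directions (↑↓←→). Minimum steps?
6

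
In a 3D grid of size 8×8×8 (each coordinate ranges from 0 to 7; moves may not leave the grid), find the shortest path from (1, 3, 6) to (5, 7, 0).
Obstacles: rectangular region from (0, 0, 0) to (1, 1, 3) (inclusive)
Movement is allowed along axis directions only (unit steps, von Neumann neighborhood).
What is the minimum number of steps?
14
(one shortest path: (1, 3, 6) → (2, 3, 6) → (3, 3, 6) → (4, 3, 6) → (5, 3, 6) → (5, 4, 6) → (5, 5, 6) → (5, 6, 6) → (5, 7, 6) → (5, 7, 5) → (5, 7, 4) → (5, 7, 3) → (5, 7, 2) → (5, 7, 1) → (5, 7, 0))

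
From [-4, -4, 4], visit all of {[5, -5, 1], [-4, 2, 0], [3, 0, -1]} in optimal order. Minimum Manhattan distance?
29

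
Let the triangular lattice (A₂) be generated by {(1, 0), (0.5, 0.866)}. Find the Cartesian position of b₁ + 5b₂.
(3.5, 4.33)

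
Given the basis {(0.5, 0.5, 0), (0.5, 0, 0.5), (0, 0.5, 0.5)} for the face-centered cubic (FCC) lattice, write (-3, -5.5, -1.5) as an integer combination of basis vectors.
-7b₁ + b₂ - 4b₃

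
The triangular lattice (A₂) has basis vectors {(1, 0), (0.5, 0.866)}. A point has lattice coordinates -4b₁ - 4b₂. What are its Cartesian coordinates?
(-6, -3.464)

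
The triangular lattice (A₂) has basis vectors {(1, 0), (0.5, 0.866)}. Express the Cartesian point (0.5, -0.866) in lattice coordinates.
b₁ - b₂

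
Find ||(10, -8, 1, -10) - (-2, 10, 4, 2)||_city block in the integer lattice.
45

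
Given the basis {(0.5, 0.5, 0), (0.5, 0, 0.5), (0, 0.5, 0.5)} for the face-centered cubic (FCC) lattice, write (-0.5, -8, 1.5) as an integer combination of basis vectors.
-10b₁ + 9b₂ - 6b₃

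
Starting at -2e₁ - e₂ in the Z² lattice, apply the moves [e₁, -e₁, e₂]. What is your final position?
(-2, 0)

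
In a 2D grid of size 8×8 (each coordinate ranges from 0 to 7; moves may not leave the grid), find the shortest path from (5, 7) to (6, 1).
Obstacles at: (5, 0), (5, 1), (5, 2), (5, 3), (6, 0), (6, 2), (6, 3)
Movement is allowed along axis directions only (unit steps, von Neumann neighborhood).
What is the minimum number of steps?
9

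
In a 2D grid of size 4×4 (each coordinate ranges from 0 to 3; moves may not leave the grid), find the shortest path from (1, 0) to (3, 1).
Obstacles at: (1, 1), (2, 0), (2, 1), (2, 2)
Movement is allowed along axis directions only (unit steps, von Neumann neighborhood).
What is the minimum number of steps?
9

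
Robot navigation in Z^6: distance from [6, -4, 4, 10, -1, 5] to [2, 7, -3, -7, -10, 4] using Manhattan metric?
49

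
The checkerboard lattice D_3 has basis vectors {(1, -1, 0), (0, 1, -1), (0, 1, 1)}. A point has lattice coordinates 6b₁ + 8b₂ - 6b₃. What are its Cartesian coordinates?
(6, -4, -14)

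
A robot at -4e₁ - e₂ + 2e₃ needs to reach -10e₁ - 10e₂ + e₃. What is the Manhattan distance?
16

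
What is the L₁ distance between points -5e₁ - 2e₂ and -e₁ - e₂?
5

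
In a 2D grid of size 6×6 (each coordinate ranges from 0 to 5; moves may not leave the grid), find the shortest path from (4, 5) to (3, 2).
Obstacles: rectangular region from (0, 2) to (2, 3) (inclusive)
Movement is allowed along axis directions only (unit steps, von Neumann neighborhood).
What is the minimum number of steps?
4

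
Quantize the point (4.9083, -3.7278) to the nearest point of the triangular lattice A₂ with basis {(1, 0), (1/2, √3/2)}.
(5, -3.464)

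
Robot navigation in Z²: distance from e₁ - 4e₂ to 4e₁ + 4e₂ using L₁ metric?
11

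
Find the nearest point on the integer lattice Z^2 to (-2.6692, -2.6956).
(-3, -3)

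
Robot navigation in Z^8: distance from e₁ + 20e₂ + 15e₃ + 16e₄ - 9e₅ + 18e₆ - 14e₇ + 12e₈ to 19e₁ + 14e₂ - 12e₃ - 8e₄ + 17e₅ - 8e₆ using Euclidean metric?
57.9396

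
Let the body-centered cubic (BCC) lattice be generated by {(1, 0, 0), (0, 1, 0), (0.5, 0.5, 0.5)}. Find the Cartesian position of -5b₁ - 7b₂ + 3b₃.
(-3.5, -5.5, 1.5)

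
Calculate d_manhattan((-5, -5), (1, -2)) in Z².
9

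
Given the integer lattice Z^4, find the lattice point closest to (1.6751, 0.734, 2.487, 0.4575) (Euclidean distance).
(2, 1, 2, 0)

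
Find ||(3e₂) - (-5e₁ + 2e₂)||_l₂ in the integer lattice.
5.09902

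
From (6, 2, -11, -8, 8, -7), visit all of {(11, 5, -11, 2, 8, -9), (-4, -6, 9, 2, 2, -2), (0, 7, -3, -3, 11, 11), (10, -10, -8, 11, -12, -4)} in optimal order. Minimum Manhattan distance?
185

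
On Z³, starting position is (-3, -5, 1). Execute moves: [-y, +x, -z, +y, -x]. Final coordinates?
(-3, -5, 0)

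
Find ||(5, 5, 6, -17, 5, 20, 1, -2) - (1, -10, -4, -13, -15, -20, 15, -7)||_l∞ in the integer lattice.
40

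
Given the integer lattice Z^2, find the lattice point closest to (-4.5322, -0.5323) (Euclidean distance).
(-5, -1)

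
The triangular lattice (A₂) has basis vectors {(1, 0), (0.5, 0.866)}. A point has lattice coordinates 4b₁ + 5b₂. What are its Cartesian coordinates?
(6.5, 4.33)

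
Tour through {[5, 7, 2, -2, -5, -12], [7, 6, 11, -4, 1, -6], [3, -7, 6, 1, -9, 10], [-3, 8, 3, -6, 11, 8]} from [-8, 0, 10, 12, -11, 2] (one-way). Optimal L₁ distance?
164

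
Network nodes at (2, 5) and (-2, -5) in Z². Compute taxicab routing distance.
14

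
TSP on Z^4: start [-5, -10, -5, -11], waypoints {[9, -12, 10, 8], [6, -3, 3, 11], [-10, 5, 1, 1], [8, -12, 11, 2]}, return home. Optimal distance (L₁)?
148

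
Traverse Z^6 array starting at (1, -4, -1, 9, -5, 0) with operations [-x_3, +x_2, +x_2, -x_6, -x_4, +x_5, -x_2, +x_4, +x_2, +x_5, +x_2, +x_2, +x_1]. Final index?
(2, 0, -2, 9, -3, -1)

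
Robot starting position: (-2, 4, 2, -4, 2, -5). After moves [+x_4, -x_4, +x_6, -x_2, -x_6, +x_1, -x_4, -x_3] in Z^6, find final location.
(-1, 3, 1, -5, 2, -5)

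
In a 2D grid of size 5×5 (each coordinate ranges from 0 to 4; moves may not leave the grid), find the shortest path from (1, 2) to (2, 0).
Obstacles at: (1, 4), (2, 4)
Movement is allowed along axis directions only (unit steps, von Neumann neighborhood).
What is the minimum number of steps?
3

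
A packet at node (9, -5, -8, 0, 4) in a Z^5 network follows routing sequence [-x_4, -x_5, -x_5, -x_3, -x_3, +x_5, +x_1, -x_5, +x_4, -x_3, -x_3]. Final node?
(10, -5, -12, 0, 2)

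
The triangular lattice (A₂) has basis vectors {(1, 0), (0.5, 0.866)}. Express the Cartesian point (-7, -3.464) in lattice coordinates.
-5b₁ - 4b₂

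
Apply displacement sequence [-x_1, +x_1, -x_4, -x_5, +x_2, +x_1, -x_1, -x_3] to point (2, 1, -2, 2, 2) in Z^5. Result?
(2, 2, -3, 1, 1)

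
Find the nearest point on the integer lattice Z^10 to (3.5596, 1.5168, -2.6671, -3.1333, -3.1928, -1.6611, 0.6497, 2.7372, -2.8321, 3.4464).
(4, 2, -3, -3, -3, -2, 1, 3, -3, 3)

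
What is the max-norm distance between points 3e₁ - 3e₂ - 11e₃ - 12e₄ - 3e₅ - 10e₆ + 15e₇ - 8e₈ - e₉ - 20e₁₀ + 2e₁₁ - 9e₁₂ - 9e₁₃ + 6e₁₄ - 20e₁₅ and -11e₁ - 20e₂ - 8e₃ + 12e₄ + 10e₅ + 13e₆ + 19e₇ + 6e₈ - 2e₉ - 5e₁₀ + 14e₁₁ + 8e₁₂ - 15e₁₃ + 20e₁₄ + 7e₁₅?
27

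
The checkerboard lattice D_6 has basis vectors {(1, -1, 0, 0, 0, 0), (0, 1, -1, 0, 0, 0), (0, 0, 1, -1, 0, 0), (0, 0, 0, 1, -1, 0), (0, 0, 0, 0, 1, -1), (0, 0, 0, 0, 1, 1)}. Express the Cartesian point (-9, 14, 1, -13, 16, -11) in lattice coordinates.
-9b₁ + 5b₂ + 6b₃ - 7b₄ + 10b₅ - b₆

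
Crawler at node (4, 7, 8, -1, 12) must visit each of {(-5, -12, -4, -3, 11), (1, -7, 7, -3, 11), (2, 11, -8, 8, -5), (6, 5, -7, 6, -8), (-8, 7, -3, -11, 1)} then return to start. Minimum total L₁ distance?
190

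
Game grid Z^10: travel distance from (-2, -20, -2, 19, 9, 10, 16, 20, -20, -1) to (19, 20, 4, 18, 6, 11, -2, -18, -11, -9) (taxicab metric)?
145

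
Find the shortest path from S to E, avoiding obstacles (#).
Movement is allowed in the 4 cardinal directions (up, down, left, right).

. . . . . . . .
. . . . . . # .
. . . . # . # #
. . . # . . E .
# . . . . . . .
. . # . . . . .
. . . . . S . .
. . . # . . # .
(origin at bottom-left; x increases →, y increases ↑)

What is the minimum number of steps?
4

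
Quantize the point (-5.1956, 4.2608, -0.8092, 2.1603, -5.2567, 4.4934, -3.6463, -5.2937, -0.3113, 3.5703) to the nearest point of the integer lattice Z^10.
(-5, 4, -1, 2, -5, 4, -4, -5, 0, 4)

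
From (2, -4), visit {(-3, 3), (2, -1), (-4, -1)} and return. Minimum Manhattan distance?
26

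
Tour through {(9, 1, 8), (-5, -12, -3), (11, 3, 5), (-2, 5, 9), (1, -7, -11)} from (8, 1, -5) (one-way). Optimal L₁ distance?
89
(one optimal route: (8, 1, -5) → (11, 3, 5) → (9, 1, 8) → (-2, 5, 9) → (-5, -12, -3) → (1, -7, -11))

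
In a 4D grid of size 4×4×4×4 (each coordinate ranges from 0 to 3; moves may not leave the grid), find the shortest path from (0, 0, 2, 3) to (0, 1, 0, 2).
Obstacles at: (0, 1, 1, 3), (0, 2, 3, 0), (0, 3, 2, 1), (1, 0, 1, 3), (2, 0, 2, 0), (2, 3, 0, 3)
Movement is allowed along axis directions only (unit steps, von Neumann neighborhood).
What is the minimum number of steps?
4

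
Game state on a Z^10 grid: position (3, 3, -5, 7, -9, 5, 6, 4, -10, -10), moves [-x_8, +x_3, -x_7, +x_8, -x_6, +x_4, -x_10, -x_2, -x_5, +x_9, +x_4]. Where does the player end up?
(3, 2, -4, 9, -10, 4, 5, 4, -9, -11)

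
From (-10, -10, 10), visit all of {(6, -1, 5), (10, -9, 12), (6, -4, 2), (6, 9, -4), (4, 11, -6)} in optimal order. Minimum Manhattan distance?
73
(one optimal route: (-10, -10, 10) → (10, -9, 12) → (6, -1, 5) → (6, -4, 2) → (6, 9, -4) → (4, 11, -6))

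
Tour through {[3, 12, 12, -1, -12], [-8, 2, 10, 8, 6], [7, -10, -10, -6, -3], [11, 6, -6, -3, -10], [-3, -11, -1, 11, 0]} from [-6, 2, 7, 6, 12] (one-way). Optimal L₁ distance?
161
(one optimal route: (-6, 2, 7, 6, 12) → (-8, 2, 10, 8, 6) → (-3, -11, -1, 11, 0) → (7, -10, -10, -6, -3) → (11, 6, -6, -3, -10) → (3, 12, 12, -1, -12))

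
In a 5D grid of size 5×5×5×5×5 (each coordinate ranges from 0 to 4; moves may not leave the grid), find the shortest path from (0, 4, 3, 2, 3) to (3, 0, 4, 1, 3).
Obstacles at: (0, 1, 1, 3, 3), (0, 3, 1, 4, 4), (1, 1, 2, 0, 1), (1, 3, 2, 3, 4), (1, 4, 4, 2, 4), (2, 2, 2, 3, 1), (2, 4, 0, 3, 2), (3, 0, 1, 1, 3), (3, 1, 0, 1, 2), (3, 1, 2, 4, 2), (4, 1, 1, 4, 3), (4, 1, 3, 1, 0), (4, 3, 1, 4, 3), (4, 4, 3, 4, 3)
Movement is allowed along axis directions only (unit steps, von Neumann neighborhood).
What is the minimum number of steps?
9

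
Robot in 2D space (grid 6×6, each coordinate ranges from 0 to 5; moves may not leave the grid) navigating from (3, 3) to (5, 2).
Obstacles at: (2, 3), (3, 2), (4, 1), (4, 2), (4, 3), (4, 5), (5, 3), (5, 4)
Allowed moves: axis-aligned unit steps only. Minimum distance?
13
(one shortest path: (3, 3) → (3, 4) → (2, 4) → (1, 4) → (1, 3) → (1, 2) → (2, 2) → (2, 1) → (3, 1) → (3, 0) → (4, 0) → (5, 0) → (5, 1) → (5, 2))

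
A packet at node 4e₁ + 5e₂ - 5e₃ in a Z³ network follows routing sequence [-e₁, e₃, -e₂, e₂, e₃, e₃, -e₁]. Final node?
(2, 5, -2)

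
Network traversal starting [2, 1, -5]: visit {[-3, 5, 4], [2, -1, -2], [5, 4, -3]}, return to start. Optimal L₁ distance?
46
(one optimal route: (2, 1, -5) → (2, -1, -2) → (-3, 5, 4) → (5, 4, -3) → (2, 1, -5))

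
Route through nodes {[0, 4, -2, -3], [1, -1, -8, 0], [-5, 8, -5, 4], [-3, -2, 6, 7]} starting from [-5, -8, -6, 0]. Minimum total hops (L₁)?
75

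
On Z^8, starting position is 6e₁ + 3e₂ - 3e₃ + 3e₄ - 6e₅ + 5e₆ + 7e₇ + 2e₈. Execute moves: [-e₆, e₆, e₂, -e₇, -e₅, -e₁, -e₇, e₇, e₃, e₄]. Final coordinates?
(5, 4, -2, 4, -7, 5, 6, 2)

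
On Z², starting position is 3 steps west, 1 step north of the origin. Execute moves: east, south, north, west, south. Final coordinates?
(-3, 0)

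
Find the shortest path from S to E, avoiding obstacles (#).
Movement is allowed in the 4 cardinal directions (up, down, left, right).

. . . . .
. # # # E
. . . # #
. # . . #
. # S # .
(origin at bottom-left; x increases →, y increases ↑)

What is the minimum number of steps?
11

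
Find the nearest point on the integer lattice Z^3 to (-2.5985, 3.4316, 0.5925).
(-3, 3, 1)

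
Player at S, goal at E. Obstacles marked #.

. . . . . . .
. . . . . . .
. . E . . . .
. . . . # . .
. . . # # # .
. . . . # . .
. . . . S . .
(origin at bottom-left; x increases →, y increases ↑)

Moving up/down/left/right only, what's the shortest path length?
6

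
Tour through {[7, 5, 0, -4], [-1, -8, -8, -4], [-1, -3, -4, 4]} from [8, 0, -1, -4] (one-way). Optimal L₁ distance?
52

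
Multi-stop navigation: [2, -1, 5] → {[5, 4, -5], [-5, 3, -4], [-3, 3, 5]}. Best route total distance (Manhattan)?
32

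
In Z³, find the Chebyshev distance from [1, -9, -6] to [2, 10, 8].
19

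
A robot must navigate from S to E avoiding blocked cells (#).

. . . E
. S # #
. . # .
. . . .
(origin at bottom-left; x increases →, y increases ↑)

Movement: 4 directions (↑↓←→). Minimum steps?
3
(one shortest path: (1, 2) → (1, 3) → (2, 3) → (3, 3))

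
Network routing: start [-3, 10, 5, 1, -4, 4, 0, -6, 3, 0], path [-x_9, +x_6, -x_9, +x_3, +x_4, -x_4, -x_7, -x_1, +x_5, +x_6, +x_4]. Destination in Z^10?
(-4, 10, 6, 2, -3, 6, -1, -6, 1, 0)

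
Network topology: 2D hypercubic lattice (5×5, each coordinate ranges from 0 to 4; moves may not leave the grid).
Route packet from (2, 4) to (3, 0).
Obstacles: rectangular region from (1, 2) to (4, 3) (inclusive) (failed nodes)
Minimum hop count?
9
(one shortest path: (2, 4) → (1, 4) → (0, 4) → (0, 3) → (0, 2) → (0, 1) → (1, 1) → (2, 1) → (3, 1) → (3, 0))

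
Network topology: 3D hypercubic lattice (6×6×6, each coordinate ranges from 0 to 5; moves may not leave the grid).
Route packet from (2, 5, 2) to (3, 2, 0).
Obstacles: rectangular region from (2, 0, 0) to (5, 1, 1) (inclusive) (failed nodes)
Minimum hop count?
6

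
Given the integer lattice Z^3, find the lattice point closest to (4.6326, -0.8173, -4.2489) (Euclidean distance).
(5, -1, -4)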